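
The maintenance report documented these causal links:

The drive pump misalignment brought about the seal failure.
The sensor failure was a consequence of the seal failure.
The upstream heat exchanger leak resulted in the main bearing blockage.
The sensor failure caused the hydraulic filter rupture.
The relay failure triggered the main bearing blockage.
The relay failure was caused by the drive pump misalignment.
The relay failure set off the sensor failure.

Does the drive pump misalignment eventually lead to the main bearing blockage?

Yes

There is a causal chain: the drive pump misalignment → the relay failure → the main bearing blockage.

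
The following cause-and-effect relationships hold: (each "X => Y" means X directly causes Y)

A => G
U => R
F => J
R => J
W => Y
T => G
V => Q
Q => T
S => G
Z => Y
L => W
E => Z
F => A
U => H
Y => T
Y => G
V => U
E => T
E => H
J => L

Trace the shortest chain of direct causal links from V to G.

V → Q
Q → T
T → G
Length: 3 steps.

V → Q → T → G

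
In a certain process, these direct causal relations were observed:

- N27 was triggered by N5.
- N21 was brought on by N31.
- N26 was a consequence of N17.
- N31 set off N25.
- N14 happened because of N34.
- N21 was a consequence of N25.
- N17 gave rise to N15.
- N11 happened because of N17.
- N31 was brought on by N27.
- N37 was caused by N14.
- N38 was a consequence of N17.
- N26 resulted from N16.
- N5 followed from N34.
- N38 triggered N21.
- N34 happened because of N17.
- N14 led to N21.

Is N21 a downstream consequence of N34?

Yes

There is a causal chain: N34 → N14 → N21.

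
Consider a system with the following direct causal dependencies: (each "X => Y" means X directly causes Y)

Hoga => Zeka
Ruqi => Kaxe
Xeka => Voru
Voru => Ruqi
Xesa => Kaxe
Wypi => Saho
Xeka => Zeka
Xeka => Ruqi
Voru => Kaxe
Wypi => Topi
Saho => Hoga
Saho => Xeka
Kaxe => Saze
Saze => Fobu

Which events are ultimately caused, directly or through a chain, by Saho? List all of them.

Fobu, Hoga, Kaxe, Ruqi, Saze, Voru, Xeka, Zeka

Direct effects: Xeka, Hoga.
2 steps out: Voru, Zeka, Ruqi.
3 steps out: Kaxe.
4 steps out: Saze.
5 steps out: Fobu.
Not reachable from it: Wypi, Topi, Xesa.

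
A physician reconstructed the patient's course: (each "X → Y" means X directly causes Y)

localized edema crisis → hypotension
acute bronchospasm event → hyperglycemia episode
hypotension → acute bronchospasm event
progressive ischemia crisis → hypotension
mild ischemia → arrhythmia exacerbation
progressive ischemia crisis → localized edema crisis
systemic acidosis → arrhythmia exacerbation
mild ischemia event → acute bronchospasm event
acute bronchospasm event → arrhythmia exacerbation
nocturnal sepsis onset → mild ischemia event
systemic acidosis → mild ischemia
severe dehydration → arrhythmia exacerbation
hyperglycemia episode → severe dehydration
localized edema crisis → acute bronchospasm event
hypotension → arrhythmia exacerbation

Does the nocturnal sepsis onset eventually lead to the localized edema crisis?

The nocturnal sepsis onset leads to the mild ischemia event, the acute bronchospasm event, the hyperglycemia episode, the severe dehydration, the arrhythmia exacerbation; the localized edema crisis is not among them.

No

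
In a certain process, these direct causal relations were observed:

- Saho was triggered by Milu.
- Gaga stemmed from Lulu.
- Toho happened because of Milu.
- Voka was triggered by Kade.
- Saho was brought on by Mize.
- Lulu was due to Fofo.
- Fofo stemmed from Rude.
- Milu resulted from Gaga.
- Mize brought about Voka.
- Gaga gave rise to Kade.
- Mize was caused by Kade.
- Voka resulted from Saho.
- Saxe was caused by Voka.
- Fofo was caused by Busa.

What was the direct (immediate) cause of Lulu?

Fofo

Upstream contributors include Busa, Rude, but only Fofo feeds directly into Lulu.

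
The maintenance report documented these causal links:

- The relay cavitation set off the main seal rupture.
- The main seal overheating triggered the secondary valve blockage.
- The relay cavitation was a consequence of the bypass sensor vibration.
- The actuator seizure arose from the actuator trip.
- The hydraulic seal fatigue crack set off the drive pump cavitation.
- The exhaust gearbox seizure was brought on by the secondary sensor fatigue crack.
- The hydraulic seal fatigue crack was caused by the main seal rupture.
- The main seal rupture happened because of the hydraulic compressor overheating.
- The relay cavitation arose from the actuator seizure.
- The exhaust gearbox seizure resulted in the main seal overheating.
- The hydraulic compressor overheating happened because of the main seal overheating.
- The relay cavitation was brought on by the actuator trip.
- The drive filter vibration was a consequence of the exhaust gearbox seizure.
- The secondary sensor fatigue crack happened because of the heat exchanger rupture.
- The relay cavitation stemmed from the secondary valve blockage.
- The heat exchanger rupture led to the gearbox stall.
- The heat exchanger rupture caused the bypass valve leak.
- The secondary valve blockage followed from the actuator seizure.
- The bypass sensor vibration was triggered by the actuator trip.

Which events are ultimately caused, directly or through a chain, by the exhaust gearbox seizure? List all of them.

Direct effects: the main seal overheating, the drive filter vibration.
2 steps out: the hydraulic compressor overheating, the secondary valve blockage.
3 steps out: the relay cavitation, the main seal rupture.
4 steps out: the hydraulic seal fatigue crack.
5 steps out: the drive pump cavitation.
Not reachable from it: the heat exchanger rupture, the actuator trip, the gearbox stall, the secondary sensor fatigue crack, the bypass valve leak, the actuator seizure, the bypass sensor vibration.

the drive filter vibration, the drive pump cavitation, the hydraulic compressor overheating, the hydraulic seal fatigue crack, the main seal overheating, the main seal rupture, the relay cavitation, the secondary valve blockage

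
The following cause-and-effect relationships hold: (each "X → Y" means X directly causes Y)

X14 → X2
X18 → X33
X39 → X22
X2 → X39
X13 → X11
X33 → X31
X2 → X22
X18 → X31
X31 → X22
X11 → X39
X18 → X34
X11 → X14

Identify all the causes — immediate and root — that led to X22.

X11, X13, X14, X18, X2, X31, X33, X39

Immediate causes of X22: X31, X2, X39.
Further upstream: X13, X18, X11, X33, X14.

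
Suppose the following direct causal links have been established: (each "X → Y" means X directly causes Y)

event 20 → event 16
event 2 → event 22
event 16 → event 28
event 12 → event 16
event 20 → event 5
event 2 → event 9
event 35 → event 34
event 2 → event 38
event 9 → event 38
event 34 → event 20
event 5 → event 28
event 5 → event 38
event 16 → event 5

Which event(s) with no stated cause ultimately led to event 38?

event 12, event 2, event 35

Tracing upstream from event 38: event 38 ← event 5 ← event 20 ← event 34 ← event 35.
A separate upstream branch: event 38 ← event 2.
A separate upstream branch: event 38 ← event 5 ← event 16 ← event 12.
Each of those chain origins has no stated cause.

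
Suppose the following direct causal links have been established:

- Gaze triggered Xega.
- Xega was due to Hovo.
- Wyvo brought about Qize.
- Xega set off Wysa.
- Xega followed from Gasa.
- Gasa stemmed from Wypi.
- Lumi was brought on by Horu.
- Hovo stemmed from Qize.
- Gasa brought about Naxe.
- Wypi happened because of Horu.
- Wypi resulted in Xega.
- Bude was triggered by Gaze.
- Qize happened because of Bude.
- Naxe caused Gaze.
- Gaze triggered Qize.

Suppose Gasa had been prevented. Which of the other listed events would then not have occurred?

Bude, Gaze, Naxe

Downstream of Gasa: Naxe, Gaze, Bude, Qize, Hovo, Xega, Wysa.
Of those, still caused via another path: Qize, Hovo, Xega, Wysa.
The remainder have no surviving cause.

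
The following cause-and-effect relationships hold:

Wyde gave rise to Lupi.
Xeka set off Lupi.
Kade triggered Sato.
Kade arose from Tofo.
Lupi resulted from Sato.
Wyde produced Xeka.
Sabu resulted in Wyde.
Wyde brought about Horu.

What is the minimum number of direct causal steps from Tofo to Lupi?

Shortest chain: Tofo → Kade → Sato → Lupi.

3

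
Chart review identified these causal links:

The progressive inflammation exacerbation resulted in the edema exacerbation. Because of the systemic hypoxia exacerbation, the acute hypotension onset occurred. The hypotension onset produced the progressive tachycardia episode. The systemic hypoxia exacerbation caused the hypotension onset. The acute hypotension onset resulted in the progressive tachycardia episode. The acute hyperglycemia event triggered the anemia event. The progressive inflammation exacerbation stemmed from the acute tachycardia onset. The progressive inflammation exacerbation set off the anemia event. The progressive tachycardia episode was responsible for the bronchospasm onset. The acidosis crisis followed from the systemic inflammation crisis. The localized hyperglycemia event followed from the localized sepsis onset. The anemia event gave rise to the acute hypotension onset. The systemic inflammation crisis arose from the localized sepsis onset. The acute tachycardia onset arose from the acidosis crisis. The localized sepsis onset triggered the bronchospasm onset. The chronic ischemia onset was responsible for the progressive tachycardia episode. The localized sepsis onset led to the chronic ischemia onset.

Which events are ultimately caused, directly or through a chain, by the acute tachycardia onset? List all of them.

Direct effects: the progressive inflammation exacerbation.
2 steps out: the anemia event, the edema exacerbation.
3 steps out: the acute hypotension onset.
4 steps out: the progressive tachycardia episode.
5 steps out: the bronchospasm onset.
Not reachable from it: the localized sepsis onset, the systemic inflammation crisis, the acidosis crisis, the acute hyperglycemia event, the localized hyperglycemia event, the systemic hypoxia exacerbation, the chronic ischemia onset, the hypotension onset.

the acute hypotension onset, the anemia event, the bronchospasm onset, the edema exacerbation, the progressive inflammation exacerbation, the progressive tachycardia episode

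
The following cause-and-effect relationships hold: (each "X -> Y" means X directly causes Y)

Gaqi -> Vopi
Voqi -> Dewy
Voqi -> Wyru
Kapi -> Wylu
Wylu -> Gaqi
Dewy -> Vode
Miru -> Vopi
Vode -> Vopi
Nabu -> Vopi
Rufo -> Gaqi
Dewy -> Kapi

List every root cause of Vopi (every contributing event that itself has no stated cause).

Tracing upstream from Vopi: Vopi ← Gaqi ← Rufo.
A separate upstream branch: Vopi ← Vode ← Dewy ← Voqi.
A separate upstream branch: Vopi ← Miru.
A separate upstream branch: Vopi ← Nabu.
Each of those chain origins has no stated cause.

Miru, Nabu, Rufo, Voqi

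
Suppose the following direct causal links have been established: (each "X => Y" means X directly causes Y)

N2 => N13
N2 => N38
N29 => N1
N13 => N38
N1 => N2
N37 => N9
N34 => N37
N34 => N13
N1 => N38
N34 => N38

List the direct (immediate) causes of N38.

N1, N13, N2, N34

Upstream contributors include N29, but only N1, N13, N2, N34 feed directly into N38.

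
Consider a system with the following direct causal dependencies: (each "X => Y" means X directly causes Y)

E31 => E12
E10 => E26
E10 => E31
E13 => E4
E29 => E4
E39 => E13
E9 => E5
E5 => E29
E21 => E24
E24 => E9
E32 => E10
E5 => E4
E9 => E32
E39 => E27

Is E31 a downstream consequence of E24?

Yes

There is a causal chain: E24 → E9 → E32 → E10 → E31.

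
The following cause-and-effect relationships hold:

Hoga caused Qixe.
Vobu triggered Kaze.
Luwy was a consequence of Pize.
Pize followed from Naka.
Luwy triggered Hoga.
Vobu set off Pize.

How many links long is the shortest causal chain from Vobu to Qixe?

4

Shortest chain: Vobu → Pize → Luwy → Hoga → Qixe.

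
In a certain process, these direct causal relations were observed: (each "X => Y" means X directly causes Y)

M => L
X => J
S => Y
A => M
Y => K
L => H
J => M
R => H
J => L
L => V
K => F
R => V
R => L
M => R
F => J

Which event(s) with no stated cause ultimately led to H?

A, S, X

Tracing upstream from H: H ← L ← J ← F ← K ← Y ← S.
A separate upstream branch: H ← L ← J ← X.
A separate upstream branch: H ← R ← M ← A.
Each of those chain origins has no stated cause.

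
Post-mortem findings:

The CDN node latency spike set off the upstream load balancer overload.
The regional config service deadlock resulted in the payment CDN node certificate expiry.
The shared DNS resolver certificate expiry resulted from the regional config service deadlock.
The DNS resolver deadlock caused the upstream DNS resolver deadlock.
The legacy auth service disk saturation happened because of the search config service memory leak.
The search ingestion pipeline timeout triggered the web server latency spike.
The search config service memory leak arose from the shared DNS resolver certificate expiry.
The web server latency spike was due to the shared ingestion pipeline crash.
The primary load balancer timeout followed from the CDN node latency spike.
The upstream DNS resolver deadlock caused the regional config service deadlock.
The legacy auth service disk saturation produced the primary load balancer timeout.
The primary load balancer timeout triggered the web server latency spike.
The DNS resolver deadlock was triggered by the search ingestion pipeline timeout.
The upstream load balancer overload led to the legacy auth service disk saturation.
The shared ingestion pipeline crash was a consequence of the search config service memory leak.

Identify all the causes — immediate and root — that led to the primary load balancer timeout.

Immediate causes of the primary load balancer timeout: the CDN node latency spike, the legacy auth service disk saturation.
Further upstream: the search ingestion pipeline timeout, the DNS resolver deadlock, the upstream DNS resolver deadlock, the regional config service deadlock, the shared DNS resolver certificate expiry, the search config service memory leak, the upstream load balancer overload.

the CDN node latency spike, the DNS resolver deadlock, the legacy auth service disk saturation, the regional config service deadlock, the search config service memory leak, the search ingestion pipeline timeout, the shared DNS resolver certificate expiry, the upstream DNS resolver deadlock, the upstream load balancer overload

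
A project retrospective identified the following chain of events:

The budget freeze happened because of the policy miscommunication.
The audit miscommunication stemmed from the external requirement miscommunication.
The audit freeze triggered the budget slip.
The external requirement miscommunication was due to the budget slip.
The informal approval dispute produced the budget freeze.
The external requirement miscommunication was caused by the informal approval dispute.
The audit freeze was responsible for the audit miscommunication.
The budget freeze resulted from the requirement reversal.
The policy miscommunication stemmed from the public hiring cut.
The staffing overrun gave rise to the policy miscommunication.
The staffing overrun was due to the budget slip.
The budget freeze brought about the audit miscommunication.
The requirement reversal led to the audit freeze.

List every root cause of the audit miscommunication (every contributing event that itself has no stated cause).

Tracing upstream from the audit miscommunication: the audit miscommunication ← the audit freeze ← the requirement reversal.
A separate upstream branch: the audit miscommunication ← the budget freeze ← the policy miscommunication ← the public hiring cut.
A separate upstream branch: the audit miscommunication ← the budget freeze ← the informal approval dispute.
Each of those chain origins has no stated cause.

the informal approval dispute, the public hiring cut, the requirement reversal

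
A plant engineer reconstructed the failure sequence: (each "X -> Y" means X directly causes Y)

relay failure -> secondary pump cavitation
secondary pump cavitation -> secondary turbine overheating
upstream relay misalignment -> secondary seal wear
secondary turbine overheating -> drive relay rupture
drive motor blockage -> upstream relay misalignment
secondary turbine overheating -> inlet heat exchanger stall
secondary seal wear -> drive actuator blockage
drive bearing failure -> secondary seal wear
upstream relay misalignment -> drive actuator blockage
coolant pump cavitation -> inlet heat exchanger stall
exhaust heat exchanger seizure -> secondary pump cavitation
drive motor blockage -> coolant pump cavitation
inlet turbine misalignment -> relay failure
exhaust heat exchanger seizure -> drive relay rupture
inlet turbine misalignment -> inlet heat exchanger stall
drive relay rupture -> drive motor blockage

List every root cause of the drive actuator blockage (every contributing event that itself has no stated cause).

the drive bearing failure, the exhaust heat exchanger seizure, the inlet turbine misalignment

Tracing upstream from the drive actuator blockage: the drive actuator blockage ← the upstream relay misalignment ← the drive motor blockage ← the drive relay rupture ← the exhaust heat exchanger seizure.
A separate upstream branch: the drive actuator blockage ← the upstream relay misalignment ← the drive motor blockage ← the drive relay rupture ← the secondary turbine overheating ← the secondary pump cavitation ← the relay failure ← the inlet turbine misalignment.
A separate upstream branch: the drive actuator blockage ← the secondary seal wear ← the drive bearing failure.
Each of those chain origins has no stated cause.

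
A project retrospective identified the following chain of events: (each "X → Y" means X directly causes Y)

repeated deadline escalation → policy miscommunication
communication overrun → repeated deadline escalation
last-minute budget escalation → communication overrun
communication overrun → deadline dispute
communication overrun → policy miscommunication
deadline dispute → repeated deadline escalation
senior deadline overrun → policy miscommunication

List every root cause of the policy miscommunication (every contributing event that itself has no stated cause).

Tracing upstream from the policy miscommunication: the policy miscommunication ← the communication overrun ← the last-minute budget escalation.
A separate upstream branch: the policy miscommunication ← the senior deadline overrun.
Each of those chain origins has no stated cause.

the last-minute budget escalation, the senior deadline overrun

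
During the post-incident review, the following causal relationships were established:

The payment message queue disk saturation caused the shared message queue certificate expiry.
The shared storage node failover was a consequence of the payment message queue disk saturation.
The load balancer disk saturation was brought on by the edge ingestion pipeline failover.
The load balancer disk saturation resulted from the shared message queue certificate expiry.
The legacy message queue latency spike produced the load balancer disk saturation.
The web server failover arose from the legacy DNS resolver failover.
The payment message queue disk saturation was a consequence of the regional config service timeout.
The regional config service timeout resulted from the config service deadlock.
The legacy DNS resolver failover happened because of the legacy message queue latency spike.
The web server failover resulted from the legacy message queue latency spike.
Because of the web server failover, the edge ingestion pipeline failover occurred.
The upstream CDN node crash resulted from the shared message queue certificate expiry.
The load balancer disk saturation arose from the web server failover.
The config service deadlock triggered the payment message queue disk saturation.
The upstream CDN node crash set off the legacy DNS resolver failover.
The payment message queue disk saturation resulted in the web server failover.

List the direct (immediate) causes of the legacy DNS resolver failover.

the legacy message queue latency spike, the upstream CDN node crash

Upstream contributors include the config service deadlock, the regional config service timeout, the payment message queue disk saturation, the shared message queue certificate expiry, but only the legacy message queue latency spike, the upstream CDN node crash feed directly into the legacy DNS resolver failover.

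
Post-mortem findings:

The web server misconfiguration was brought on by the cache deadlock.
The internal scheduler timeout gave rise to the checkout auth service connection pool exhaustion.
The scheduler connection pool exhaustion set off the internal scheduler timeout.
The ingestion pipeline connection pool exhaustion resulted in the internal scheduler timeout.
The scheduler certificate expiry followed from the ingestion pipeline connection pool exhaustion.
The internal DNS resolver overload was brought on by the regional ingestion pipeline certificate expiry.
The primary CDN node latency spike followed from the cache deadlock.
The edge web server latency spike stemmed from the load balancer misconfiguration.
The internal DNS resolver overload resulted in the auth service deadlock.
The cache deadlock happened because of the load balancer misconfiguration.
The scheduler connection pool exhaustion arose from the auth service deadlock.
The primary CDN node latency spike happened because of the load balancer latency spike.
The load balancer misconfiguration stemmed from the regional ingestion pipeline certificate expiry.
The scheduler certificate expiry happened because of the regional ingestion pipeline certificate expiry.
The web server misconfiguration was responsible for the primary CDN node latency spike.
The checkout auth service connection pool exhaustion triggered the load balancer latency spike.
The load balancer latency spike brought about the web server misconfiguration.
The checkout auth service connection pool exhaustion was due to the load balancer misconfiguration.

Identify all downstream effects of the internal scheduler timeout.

the checkout auth service connection pool exhaustion, the load balancer latency spike, the primary CDN node latency spike, the web server misconfiguration

Direct effects: the checkout auth service connection pool exhaustion.
2 steps out: the load balancer latency spike.
3 steps out: the web server misconfiguration, the primary CDN node latency spike.
Not reachable from it: the regional ingestion pipeline certificate expiry, the load balancer misconfiguration, the internal DNS resolver overload, the edge web server latency spike, the auth service deadlock, the ingestion pipeline connection pool exhaustion, the cache deadlock, the scheduler certificate expiry, the scheduler connection pool exhaustion.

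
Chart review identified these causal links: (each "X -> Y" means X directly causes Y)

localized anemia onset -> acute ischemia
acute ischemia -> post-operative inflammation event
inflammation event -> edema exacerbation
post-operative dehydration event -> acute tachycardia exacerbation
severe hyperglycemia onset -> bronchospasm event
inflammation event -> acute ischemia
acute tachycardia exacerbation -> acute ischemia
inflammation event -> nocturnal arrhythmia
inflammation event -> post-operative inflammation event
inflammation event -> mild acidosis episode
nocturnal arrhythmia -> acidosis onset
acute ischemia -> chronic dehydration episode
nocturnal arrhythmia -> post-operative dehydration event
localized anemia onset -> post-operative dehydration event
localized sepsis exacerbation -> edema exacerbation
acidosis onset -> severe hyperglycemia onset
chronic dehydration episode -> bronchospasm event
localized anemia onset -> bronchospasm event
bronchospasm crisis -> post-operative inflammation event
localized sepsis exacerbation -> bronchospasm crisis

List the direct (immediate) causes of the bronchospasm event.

Upstream contributors include the inflammation event, the nocturnal arrhythmia, the acidosis onset, the post-operative dehydration event, the acute tachycardia exacerbation, the acute ischemia, but only the chronic dehydration episode, the localized anemia onset, the severe hyperglycemia onset feed directly into the bronchospasm event.

the chronic dehydration episode, the localized anemia onset, the severe hyperglycemia onset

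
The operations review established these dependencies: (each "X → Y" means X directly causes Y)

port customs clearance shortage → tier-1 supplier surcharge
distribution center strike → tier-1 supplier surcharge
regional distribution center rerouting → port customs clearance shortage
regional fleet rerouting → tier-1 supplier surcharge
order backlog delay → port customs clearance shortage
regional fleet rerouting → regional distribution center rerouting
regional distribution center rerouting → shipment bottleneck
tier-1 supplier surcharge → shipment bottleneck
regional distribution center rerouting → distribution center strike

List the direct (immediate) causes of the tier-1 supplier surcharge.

Upstream contributors include the regional distribution center rerouting, the order backlog delay, but only the distribution center strike, the port customs clearance shortage, the regional fleet rerouting feed directly into the tier-1 supplier surcharge.

the distribution center strike, the port customs clearance shortage, the regional fleet rerouting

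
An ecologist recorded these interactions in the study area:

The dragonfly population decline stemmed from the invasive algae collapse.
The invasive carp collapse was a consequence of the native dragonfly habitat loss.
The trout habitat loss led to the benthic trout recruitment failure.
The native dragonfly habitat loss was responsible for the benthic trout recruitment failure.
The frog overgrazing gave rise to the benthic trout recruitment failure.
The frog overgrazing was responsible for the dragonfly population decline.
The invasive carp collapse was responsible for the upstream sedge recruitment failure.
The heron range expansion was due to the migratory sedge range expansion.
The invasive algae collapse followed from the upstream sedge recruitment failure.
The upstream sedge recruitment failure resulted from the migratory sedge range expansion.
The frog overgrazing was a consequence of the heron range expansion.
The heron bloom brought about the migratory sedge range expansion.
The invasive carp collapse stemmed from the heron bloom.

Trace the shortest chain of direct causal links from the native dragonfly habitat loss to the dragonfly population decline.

the native dragonfly habitat loss → the invasive carp collapse → the upstream sedge recruitment failure → the invasive algae collapse → the dragonfly population decline

the native dragonfly habitat loss → the invasive carp collapse
the invasive carp collapse → the upstream sedge recruitment failure
the upstream sedge recruitment failure → the invasive algae collapse
the invasive algae collapse → the dragonfly population decline
Length: 4 steps.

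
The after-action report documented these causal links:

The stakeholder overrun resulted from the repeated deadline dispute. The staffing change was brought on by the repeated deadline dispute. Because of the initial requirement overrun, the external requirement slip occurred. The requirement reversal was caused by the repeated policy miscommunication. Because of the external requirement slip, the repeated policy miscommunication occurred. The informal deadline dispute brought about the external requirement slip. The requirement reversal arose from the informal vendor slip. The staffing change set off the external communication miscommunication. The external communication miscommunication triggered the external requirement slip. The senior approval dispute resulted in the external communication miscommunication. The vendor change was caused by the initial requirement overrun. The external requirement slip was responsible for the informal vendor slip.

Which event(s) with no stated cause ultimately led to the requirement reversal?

the informal deadline dispute, the initial requirement overrun, the repeated deadline dispute, the senior approval dispute

Tracing upstream from the requirement reversal: the requirement reversal ← the informal vendor slip ← the external requirement slip ← the external communication miscommunication ← the staffing change ← the repeated deadline dispute.
A separate upstream branch: the requirement reversal ← the informal vendor slip ← the external requirement slip ← the external communication miscommunication ← the senior approval dispute.
A separate upstream branch: the requirement reversal ← the informal vendor slip ← the external requirement slip ← the initial requirement overrun.
A separate upstream branch: the requirement reversal ← the informal vendor slip ← the external requirement slip ← the informal deadline dispute.
Each of those chain origins has no stated cause.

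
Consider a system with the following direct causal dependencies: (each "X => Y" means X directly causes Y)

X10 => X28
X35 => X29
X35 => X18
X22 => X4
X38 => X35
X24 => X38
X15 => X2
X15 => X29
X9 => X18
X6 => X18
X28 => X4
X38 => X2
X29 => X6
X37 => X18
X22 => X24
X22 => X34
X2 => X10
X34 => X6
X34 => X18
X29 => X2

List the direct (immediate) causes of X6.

X29, X34

Upstream contributors include X22, X24, X38, X35, X15, but only X29, X34 feed directly into X6.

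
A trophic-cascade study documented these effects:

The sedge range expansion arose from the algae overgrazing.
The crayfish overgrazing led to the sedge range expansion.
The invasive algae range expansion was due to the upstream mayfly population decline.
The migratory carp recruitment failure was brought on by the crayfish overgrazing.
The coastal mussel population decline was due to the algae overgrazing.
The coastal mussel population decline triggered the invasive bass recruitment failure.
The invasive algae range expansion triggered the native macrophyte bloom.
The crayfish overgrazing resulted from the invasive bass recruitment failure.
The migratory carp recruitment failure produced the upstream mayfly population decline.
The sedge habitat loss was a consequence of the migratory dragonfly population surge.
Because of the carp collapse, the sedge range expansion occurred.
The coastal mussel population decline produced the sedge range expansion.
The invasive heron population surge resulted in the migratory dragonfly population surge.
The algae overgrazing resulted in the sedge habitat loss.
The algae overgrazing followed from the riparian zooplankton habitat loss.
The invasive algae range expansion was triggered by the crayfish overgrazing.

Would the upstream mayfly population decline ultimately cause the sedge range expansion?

No

The upstream mayfly population decline leads to the invasive algae range expansion, the native macrophyte bloom; the sedge range expansion is not among them.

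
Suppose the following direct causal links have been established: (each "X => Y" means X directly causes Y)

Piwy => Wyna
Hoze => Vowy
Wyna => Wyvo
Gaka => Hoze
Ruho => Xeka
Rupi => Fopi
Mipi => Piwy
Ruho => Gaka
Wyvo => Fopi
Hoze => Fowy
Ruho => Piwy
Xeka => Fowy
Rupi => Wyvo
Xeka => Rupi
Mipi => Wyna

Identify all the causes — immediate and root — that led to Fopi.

Immediate causes of Fopi: Rupi, Wyvo.
Further upstream: Ruho, Mipi, Piwy, Wyna, Xeka.

Mipi, Piwy, Ruho, Rupi, Wyna, Wyvo, Xeka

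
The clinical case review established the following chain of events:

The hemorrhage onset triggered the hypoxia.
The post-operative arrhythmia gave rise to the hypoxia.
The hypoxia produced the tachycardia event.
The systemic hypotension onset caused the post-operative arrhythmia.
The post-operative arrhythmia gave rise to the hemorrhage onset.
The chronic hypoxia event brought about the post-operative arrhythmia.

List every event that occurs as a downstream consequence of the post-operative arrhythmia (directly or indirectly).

the hemorrhage onset, the hypoxia, the tachycardia event

Direct effects: the hemorrhage onset, the hypoxia.
2 steps out: the tachycardia event.
Not reachable from it: the chronic hypoxia event, the systemic hypotension onset.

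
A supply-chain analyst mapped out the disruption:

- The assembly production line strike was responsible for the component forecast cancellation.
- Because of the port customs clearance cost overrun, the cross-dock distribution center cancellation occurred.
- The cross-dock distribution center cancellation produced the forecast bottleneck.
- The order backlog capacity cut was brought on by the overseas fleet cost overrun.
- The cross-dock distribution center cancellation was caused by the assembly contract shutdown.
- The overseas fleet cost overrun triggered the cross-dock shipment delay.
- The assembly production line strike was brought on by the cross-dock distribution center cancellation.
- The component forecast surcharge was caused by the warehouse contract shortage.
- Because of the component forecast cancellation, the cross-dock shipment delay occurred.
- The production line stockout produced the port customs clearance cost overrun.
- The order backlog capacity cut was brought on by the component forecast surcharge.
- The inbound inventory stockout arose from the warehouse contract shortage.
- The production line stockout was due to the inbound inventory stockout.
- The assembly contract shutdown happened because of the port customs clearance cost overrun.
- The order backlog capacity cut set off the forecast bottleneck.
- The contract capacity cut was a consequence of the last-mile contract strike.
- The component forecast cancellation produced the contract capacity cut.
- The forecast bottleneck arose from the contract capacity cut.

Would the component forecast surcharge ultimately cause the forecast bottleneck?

There is a causal chain: the component forecast surcharge → the order backlog capacity cut → the forecast bottleneck.

Yes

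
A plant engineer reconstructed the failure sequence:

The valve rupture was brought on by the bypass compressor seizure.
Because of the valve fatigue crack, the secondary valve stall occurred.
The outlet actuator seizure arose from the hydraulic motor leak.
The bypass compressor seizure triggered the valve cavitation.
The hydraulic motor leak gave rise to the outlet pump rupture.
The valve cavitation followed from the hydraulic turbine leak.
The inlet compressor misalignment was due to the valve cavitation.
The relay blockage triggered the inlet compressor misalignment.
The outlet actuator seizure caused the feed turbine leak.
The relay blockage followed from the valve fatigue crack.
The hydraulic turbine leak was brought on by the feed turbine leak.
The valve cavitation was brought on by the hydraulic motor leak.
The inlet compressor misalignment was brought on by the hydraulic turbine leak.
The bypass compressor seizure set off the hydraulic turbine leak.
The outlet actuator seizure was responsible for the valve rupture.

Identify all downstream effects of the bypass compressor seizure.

Direct effects: the hydraulic turbine leak, the valve rupture, the valve cavitation.
2 steps out: the inlet compressor misalignment.
Not reachable from it: the hydraulic motor leak, the outlet pump rupture, the outlet actuator seizure, the valve fatigue crack, the secondary valve stall, the feed turbine leak, the relay blockage.

the hydraulic turbine leak, the inlet compressor misalignment, the valve cavitation, the valve rupture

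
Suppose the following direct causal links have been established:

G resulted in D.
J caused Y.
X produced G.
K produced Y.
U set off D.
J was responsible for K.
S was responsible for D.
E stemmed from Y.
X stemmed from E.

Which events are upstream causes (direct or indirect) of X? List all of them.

E, J, K, Y

Immediate cause of X: E.
Further upstream: J, K, Y.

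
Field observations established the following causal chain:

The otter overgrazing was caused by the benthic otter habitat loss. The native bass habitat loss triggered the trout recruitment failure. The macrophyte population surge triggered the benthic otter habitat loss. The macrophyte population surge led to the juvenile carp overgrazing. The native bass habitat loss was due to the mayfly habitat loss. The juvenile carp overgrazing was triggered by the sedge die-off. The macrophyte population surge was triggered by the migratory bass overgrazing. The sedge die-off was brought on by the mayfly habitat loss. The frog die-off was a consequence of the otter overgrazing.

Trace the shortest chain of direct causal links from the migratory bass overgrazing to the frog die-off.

the migratory bass overgrazing → the macrophyte population surge
the macrophyte population surge → the benthic otter habitat loss
the benthic otter habitat loss → the otter overgrazing
the otter overgrazing → the frog die-off
Length: 4 steps.

the migratory bass overgrazing → the macrophyte population surge → the benthic otter habitat loss → the otter overgrazing → the frog die-off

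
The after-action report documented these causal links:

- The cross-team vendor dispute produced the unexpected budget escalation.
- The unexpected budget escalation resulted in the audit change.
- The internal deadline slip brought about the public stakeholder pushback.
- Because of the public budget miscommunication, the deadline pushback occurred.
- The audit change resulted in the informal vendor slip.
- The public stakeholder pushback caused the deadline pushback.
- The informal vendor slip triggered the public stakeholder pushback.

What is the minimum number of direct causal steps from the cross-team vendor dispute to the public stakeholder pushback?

Shortest chain: the cross-team vendor dispute → the unexpected budget escalation → the audit change → the informal vendor slip → the public stakeholder pushback.

4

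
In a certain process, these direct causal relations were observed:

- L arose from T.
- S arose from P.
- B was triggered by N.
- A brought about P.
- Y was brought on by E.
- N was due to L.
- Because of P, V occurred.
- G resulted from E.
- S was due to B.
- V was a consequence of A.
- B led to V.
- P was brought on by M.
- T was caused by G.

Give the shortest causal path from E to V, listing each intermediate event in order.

E → G
G → T
T → L
L → N
N → B
B → V
Length: 6 steps.

E → G → T → L → N → B → V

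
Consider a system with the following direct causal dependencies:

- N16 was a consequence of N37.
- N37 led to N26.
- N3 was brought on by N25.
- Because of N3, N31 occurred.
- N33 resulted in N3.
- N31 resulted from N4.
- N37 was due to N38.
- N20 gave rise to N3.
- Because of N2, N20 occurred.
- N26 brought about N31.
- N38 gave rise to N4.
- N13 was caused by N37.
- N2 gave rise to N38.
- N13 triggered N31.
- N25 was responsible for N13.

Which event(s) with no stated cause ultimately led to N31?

N2, N25, N33

Tracing upstream from N31: N31 ← N4 ← N38 ← N2.
A separate upstream branch: N31 ← N13 ← N25.
A separate upstream branch: N31 ← N3 ← N33.
Each of those chain origins has no stated cause.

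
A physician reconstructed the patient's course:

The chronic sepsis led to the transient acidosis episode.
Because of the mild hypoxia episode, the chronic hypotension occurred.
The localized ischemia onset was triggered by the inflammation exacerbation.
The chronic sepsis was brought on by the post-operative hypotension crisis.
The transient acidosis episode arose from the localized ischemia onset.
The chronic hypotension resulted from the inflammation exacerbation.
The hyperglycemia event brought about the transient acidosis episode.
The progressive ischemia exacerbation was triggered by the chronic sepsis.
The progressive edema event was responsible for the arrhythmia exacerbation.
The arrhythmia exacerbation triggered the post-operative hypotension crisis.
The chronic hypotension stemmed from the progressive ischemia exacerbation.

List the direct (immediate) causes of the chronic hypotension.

Upstream contributors include the progressive edema event, the arrhythmia exacerbation, the post-operative hypotension crisis, the chronic sepsis, but only the inflammation exacerbation, the mild hypoxia episode, the progressive ischemia exacerbation feed directly into the chronic hypotension.

the inflammation exacerbation, the mild hypoxia episode, the progressive ischemia exacerbation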